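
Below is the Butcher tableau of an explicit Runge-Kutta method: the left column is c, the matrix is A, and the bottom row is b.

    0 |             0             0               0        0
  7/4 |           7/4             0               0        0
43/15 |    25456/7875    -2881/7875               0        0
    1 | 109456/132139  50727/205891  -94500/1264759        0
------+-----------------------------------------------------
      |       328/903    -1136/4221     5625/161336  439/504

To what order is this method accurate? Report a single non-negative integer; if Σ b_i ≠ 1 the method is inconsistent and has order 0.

4

b = (328/903, -1136/4221, 5625/161336, 439/504)
c = (0, 7/4, 43/15, 1)
Ac = (0, 0, -2881/4500, 381/1756)
Σ b_i: 328/903·1 + (-1136/4221)·1 + 5625/161336·1 + 439/504·1 = 1 ✓
b·c: (-1136/4221)·7/4 + 5625/161336·43/15 + 439/504·1 = 1/2 ✓
b·c²: (-1136/4221)·49/16 + 5625/161336·1849/225 + 439/504·1 = 1/3 ✓
b·Ac: 5625/161336·(-2881/4500) + 439/504·381/1756 = 1/6 ✓
b·c³: (-1136/4221)·343/64 + 5625/161336·79507/3375 + 439/504·1 = 1/4 ✓
b·(c∘Ac): 5625/161336·(-123883/67500) + 439/504·381/1756 = 1/8 ✓
b·Ac²: 5625/161336·(-20167/18000) + 439/504·987/7024 = 1/12 ✓
b·A²c: 439/504·21/439 = 1/24 ✓; 4 stages ⇒ order 4.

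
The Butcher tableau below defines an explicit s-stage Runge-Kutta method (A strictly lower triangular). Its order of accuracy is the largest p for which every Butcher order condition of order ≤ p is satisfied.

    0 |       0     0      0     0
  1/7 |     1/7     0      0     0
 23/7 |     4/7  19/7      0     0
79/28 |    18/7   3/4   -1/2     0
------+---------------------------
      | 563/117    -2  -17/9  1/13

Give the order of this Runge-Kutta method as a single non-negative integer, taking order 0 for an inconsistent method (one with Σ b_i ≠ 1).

b = (563/117, -2, -17/9, 1/13)
c = (0, 1/7, 23/7, 79/28)
Ac = (0, 0, 19/49, -43/28)
Σ b_i: 563/117·1 + (-2)·1 + (-17/9)·1 + 1/13·1 = 1 ✓
b·c: (-2)·1/7 + (-17/9)·23/7 + 1/13·79/28 = -20557/3276 ≠ 1/2 ⇒ order 1.

1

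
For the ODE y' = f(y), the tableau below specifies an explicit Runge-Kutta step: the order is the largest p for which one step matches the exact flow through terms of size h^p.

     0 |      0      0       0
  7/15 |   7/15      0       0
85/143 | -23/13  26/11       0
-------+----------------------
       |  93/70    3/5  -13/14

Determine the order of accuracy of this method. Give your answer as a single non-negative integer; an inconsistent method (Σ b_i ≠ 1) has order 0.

b = (93/70, 3/5, -13/14)
c = (0, 7/15, 85/143)
Ac = (0, 0, 182/165)
Σ b_i: 93/70·1 + 3/5·1 + (-13/14)·1 = 1 ✓
b·c: 3/5·7/15 + (-13/14)·85/143 = -1047/3850 ≠ 1/2 ⇒ order 1.

1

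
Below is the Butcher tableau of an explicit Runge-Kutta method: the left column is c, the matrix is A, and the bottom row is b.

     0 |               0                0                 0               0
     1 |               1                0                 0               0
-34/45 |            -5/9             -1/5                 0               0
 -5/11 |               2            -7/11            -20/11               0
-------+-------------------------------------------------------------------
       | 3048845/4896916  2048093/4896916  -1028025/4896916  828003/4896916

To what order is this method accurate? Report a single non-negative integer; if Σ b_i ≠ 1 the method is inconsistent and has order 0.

b = (3048845/4896916, 2048093/4896916, -1028025/4896916, 828003/4896916)
c = (0, 1, -34/45, -5/11)
Ac = (0, 0, -1/5, 73/99)
Σ b_i: 3048845/4896916·1 + 2048093/4896916·1 + (-1028025/4896916)·1 + 828003/4896916·1 = 1 ✓
b·c: 2048093/4896916·1 + (-1028025/4896916)·(-34/45) + 828003/4896916·(-5/11) = 1/2 ✓
b·c²: 2048093/4896916·1 + (-1028025/4896916)·1156/2025 + 828003/4896916·25/121 = 1/3 ✓
b·Ac: (-1028025/4896916)·(-1/5) + 828003/4896916·73/99 = 1/6 ✓
b·c³: 2048093/4896916·1 + (-1028025/4896916)·(-39304/91125) + 828003/4896916·(-125/1331) = 896100598/1817980065 ≠ 1/4 ⇒ order 3.
b·(c∘Ac): (-1028025/4896916)·34/225 + 828003/4896916·(-365/1089) = -1298603/14690748 ≠ 1/8
b·Ac²: (-1028025/4896916)·(-1/5) + 828003/4896916·(-7459/4455) = -79698547/330541830 ≠ 1/12
b·A²c: 828003/4896916·4/11 = 75273/1224229 ≠ 1/24

3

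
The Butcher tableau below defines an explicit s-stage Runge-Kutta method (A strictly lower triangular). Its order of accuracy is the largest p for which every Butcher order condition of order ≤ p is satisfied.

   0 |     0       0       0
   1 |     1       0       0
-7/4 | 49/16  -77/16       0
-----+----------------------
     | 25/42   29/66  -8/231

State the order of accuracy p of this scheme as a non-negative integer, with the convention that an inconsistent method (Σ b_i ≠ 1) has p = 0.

b = (25/42, 29/66, -8/231)
c = (0, 1, -7/4)
Ac = (0, 0, -77/16)
Σ b_i: 25/42·1 + 29/66·1 + (-8/231)·1 = 1 ✓
b·c: 29/66·1 + (-8/231)·(-7/4) = 1/2 ✓
b·c²: 29/66·1 + (-8/231)·49/16 = 1/3 ✓
b·Ac: (-8/231)·(-77/16) = 1/6 ✓; 3 stages ⇒ order 3.

3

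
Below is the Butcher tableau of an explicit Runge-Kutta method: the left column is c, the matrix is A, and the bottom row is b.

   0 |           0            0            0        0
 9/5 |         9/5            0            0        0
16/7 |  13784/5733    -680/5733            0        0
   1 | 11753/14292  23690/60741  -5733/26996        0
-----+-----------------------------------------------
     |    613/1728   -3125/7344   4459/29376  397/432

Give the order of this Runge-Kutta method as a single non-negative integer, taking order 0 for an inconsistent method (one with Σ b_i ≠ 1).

4

b = (613/1728, -3125/7344, 4459/29376, 397/432)
c = (0, 9/5, 16/7, 1)
Ac = (0, 0, -136/637, 86/397)
Σ b_i: 613/1728·1 + (-3125/7344)·1 + 4459/29376·1 + 397/432·1 = 1 ✓
b·c: (-3125/7344)·9/5 + 4459/29376·16/7 + 397/432·1 = 1/2 ✓
b·c²: (-3125/7344)·81/25 + 4459/29376·256/49 + 397/432·1 = 1/3 ✓
b·Ac: 4459/29376·(-136/637) + 397/432·86/397 = 1/6 ✓
b·c³: (-3125/7344)·729/125 + 4459/29376·4096/343 + 397/432·1 = 1/4 ✓
b·(c∘Ac): 4459/29376·(-2176/4459) + 397/432·86/397 = 1/8 ✓
b·Ac²: 4459/29376·(-1224/3185) + 397/432·306/1985 = 1/12 ✓
b·A²c: 397/432·18/397 = 1/24 ✓; 4 stages ⇒ order 4.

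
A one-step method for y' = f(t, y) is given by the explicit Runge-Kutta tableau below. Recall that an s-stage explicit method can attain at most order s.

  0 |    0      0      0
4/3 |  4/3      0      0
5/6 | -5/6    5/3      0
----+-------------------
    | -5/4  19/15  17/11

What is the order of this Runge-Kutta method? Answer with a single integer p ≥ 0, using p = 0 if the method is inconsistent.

0

b = (-5/4, 19/15, 17/11)
c = (0, 4/3, 5/6)
Ac = (0, 0, 20/9)
Σ b_i: (-5/4)·1 + 19/15·1 + 17/11·1 = 1031/660 ≠ 1 ⇒ order 0.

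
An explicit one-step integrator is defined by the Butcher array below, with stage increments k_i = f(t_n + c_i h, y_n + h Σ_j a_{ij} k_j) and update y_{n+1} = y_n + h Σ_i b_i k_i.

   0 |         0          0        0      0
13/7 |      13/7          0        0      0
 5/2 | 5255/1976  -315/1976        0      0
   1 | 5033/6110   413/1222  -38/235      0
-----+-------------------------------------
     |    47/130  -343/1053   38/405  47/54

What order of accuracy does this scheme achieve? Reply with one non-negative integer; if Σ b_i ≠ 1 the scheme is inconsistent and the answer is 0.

b = (47/130, -343/1053, 38/405, 47/54)
c = (0, 13/7, 5/2, 1)
Ac = (0, 0, -45/152, 21/94)
Σ b_i: 47/130·1 + (-343/1053)·1 + 38/405·1 + 47/54·1 = 1 ✓
b·c: (-343/1053)·13/7 + 38/405·5/2 + 47/54·1 = 1/2 ✓
b·c²: (-343/1053)·169/49 + 38/405·25/4 + 47/54·1 = 1/3 ✓
b·Ac: 38/405·(-45/152) + 47/54·21/94 = 1/6 ✓
b·c³: (-343/1053)·2197/343 + 38/405·125/8 + 47/54·1 = 1/4 ✓
b·(c∘Ac): 38/405·(-225/304) + 47/54·21/94 = 1/8 ✓
b·Ac²: 38/405·(-585/1064) + 47/54·51/329 = 1/12 ✓
b·A²c: 47/54·9/188 = 1/24 ✓; 4 stages ⇒ order 4.

4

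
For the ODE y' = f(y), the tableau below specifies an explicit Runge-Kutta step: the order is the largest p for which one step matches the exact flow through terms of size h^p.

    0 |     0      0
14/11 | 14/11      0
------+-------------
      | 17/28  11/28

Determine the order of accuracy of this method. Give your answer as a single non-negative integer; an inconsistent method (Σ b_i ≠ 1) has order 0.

2

b = (17/28, 11/28)
c = (0, 14/11)
Σ b_i: 17/28·1 + 11/28·1 = 1 ✓
b·c: 11/28·14/11 = 1/2 ✓; 2 stages ⇒ order 2.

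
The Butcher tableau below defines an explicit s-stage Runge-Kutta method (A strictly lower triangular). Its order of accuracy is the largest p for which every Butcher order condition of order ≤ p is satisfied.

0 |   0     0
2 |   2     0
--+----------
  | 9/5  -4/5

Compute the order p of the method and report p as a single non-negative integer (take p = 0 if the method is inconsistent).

1

b = (9/5, -4/5)
c = (0, 2)
Σ b_i: 9/5·1 + (-4/5)·1 = 1 ✓
b·c: (-4/5)·2 = -8/5 ≠ 1/2 ⇒ order 1.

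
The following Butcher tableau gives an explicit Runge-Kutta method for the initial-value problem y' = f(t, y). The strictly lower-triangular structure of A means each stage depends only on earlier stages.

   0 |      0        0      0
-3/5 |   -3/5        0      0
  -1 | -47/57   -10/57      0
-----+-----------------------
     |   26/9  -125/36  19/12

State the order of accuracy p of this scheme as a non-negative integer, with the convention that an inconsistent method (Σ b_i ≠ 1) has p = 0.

b = (26/9, -125/36, 19/12)
c = (0, -3/5, -1)
Ac = (0, 0, 2/19)
Σ b_i: 26/9·1 + (-125/36)·1 + 19/12·1 = 1 ✓
b·c: (-125/36)·(-3/5) + 19/12·(-1) = 1/2 ✓
b·c²: (-125/36)·9/25 + 19/12·1 = 1/3 ✓
b·Ac: 19/12·2/19 = 1/6 ✓; 3 stages ⇒ order 3.

3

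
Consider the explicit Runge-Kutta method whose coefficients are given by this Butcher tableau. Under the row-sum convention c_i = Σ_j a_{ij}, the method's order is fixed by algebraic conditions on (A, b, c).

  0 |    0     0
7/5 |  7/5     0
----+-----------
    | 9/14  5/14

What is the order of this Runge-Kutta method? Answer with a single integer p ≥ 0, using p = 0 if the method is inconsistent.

2

b = (9/14, 5/14)
c = (0, 7/5)
Σ b_i: 9/14·1 + 5/14·1 = 1 ✓
b·c: 5/14·7/5 = 1/2 ✓; 2 stages ⇒ order 2.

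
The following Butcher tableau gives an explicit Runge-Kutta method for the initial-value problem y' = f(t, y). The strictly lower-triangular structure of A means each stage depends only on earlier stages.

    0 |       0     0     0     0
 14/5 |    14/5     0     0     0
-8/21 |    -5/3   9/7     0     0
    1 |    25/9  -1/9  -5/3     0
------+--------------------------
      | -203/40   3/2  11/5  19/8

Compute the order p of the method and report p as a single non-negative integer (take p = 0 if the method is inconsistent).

1

b = (-203/40, 3/2, 11/5, 19/8)
c = (0, 14/5, -8/21, 1)
Ac = (0, 0, 18/5, 34/105)
Σ b_i: (-203/40)·1 + 3/2·1 + 11/5·1 + 19/8·1 = 1 ✓
b·c: 3/2·14/5 + 11/5·(-8/21) + 19/8·1 = 4819/840 ≠ 1/2 ⇒ order 1.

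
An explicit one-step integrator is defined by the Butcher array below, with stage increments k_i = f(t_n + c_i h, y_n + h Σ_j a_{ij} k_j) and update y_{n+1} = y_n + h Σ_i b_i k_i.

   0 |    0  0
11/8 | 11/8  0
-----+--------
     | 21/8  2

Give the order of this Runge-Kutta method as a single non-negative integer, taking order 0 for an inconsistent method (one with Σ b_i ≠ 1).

b = (21/8, 2)
c = (0, 11/8)
Σ b_i: 21/8·1 + 2·1 = 37/8 ≠ 1 ⇒ order 0.

0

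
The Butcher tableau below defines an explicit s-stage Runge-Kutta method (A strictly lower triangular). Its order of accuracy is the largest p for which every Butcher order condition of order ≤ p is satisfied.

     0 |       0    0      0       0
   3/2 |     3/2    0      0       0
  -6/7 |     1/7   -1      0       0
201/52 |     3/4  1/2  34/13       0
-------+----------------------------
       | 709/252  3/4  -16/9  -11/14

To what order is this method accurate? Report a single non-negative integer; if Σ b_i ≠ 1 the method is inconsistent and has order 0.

1

b = (709/252, 3/4, -16/9, -11/14)
c = (0, 3/2, -6/7, 201/52)
Ac = (0, 0, -3/2, -543/364)
Σ b_i: 709/252·1 + 3/4·1 + (-16/9)·1 + (-11/14)·1 = 1 ✓
b·c: 3/4·3/2 + (-16/9)·(-6/7) + (-11/14)·201/52 = -106/273 ≠ 1/2 ⇒ order 1.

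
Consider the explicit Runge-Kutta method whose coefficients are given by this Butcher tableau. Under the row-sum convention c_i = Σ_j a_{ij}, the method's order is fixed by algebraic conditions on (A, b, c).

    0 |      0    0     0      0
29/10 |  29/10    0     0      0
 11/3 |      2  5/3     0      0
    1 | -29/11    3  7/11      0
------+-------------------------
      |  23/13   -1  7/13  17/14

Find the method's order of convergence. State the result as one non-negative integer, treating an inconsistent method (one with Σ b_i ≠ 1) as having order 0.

b = (23/13, -1, 7/13, 17/14)
c = (0, 29/10, 11/3, 1)
Ac = (0, 0, 29/6, 331/30)
Σ b_i: 23/13·1 + (-1)·1 + 7/13·1 + 17/14·1 = 459/182 ≠ 1 ⇒ order 0.

0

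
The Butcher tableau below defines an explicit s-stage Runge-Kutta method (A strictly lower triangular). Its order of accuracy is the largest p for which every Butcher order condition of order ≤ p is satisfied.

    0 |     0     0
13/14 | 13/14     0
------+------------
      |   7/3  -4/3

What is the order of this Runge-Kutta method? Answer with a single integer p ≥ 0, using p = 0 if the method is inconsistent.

b = (7/3, -4/3)
c = (0, 13/14)
Σ b_i: 7/3·1 + (-4/3)·1 = 1 ✓
b·c: (-4/3)·13/14 = -26/21 ≠ 1/2 ⇒ order 1.

1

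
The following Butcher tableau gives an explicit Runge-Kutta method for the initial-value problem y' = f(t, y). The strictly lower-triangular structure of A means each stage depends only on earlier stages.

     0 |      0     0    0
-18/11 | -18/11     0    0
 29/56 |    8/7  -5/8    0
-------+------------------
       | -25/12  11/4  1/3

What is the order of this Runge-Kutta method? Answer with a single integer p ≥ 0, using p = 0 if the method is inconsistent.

1

b = (-25/12, 11/4, 1/3)
c = (0, -18/11, 29/56)
Ac = (0, 0, 45/44)
Σ b_i: (-25/12)·1 + 11/4·1 + 1/3·1 = 1 ✓
b·c: 11/4·(-18/11) + 1/3·29/56 = -727/168 ≠ 1/2 ⇒ order 1.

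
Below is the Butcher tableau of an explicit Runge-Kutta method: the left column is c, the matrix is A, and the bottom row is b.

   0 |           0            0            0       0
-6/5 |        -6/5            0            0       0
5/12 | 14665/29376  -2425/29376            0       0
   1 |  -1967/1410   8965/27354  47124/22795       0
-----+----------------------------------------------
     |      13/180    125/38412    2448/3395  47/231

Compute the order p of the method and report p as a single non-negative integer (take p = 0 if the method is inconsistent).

4

b = (13/180, 125/38412, 2448/3395, 47/231)
c = (0, -6/5, 5/12, 1)
Ac = (0, 0, 485/4896, 22/47)
Σ b_i: 13/180·1 + 125/38412·1 + 2448/3395·1 + 47/231·1 = 1 ✓
b·c: 125/38412·(-6/5) + 2448/3395·5/12 + 47/231·1 = 1/2 ✓
b·c²: 125/38412·36/25 + 2448/3395·25/144 + 47/231·1 = 1/3 ✓
b·Ac: 2448/3395·485/4896 + 47/231·22/47 = 1/6 ✓
b·c³: 125/38412·(-216/125) + 2448/3395·125/1728 + 47/231·1 = 1/4 ✓
b·(c∘Ac): 2448/3395·2425/58752 + 47/231·22/47 = 1/8 ✓
b·Ac²: 2448/3395·(-97/816) + 47/231·781/940 = 1/12 ✓
b·A²c: 47/231·77/376 = 1/24 ✓; 4 stages ⇒ order 4.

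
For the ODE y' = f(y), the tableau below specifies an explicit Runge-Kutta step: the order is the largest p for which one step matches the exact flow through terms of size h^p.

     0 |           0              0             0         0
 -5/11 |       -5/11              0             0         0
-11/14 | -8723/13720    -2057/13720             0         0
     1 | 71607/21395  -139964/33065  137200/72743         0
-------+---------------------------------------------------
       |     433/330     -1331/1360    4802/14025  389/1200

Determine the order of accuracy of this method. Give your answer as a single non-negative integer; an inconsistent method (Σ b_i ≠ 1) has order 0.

b = (433/330, -1331/1360, 4802/14025, 389/1200)
c = (0, -5/11, -11/14, 1)
Ac = (0, 0, 187/2744, 172/389)
Σ b_i: 433/330·1 + (-1331/1360)·1 + 4802/14025·1 + 389/1200·1 = 1 ✓
b·c: (-1331/1360)·(-5/11) + 4802/14025·(-11/14) + 389/1200·1 = 1/2 ✓
b·c²: (-1331/1360)·25/121 + 4802/14025·121/196 + 389/1200·1 = 1/3 ✓
b·Ac: 4802/14025·187/2744 + 389/1200·172/389 = 1/6 ✓
b·c³: (-1331/1360)·(-125/1331) + 4802/14025·(-1331/2744) + 389/1200·1 = 1/4 ✓
b·(c∘Ac): 4802/14025·(-2057/38416) + 389/1200·172/389 = 1/8 ✓
b·Ac²: 4802/14025·(-85/2744) + 389/1200·1240/4279 = 1/12 ✓
b·A²c: 389/1200·50/389 = 1/24 ✓; 4 stages ⇒ order 4.

4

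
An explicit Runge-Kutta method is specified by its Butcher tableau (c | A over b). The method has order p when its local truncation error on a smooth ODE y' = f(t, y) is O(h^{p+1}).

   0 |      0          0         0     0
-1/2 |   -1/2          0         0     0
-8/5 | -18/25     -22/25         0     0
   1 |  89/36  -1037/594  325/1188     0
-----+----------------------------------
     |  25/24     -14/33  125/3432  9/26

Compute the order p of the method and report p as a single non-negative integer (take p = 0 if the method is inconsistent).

b = (25/24, -14/33, 125/3432, 9/26)
c = (0, -1/2, -8/5, 1)
Ac = (0, 0, 11/25, 47/108)
Σ b_i: 25/24·1 + (-14/33)·1 + 125/3432·1 + 9/26·1 = 1 ✓
b·c: (-14/33)·(-1/2) + 125/3432·(-8/5) + 9/26·1 = 1/2 ✓
b·c²: (-14/33)·1/4 + 125/3432·64/25 + 9/26·1 = 1/3 ✓
b·Ac: 125/3432·11/25 + 9/26·47/108 = 1/6 ✓
b·c³: (-14/33)·(-1/8) + 125/3432·(-512/125) + 9/26·1 = 1/4 ✓
b·(c∘Ac): 125/3432·(-88/125) + 9/26·47/108 = 1/8 ✓
b·Ac²: 125/3432·(-11/50) + 9/26·19/72 = 1/12 ✓
b·A²c: 9/26·13/108 = 1/24 ✓; 4 stages ⇒ order 4.

4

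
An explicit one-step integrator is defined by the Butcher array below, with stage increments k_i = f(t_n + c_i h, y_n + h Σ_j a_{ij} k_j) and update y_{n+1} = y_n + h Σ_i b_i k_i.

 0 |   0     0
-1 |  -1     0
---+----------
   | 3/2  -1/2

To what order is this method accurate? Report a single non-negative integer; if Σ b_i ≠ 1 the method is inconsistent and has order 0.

2

b = (3/2, -1/2)
c = (0, -1)
Σ b_i: 3/2·1 + (-1/2)·1 = 1 ✓
b·c: (-1/2)·(-1) = 1/2 ✓; 2 stages ⇒ order 2.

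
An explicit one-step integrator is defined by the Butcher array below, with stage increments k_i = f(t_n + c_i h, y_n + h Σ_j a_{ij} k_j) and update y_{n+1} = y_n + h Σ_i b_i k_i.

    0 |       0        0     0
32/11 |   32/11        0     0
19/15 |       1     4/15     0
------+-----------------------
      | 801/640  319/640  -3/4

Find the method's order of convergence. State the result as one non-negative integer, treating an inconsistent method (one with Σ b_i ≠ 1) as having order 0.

b = (801/640, 319/640, -3/4)
c = (0, 32/11, 19/15)
Ac = (0, 0, 128/165)
Σ b_i: 801/640·1 + 319/640·1 + (-3/4)·1 = 1 ✓
b·c: 319/640·32/11 + (-3/4)·19/15 = 1/2 ✓
b·c²: 319/640·1024/121 + (-3/4)·361/225 = 9949/3300 ≠ 1/3 ⇒ order 2.
b·Ac: (-3/4)·128/165 = -32/55 ≠ 1/6

2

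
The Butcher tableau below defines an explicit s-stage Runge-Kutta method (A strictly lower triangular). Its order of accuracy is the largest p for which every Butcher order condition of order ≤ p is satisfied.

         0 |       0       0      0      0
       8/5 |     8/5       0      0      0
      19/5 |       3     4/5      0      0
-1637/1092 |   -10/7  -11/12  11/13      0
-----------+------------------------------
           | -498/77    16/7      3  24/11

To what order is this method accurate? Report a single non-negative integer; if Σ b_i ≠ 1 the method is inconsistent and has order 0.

b = (-498/77, 16/7, 3, 24/11)
c = (0, 8/5, 19/5, -1637/1092)
Ac = (0, 0, 32/25, 341/195)
Σ b_i: (-498/77)·1 + 16/7·1 + 3·1 + 24/11·1 = 1 ✓
b·c: 16/7·8/5 + 3·19/5 + 24/11·(-1637/1092) = 58991/5005 ≠ 1/2 ⇒ order 1.

1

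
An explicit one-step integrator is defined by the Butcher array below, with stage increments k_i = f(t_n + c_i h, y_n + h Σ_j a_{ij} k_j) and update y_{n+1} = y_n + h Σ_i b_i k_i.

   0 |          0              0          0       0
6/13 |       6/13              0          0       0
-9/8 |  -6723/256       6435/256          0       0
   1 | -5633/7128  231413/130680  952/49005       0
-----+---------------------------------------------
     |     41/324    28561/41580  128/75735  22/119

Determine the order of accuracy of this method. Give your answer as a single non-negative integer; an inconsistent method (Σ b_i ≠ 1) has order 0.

4

b = (41/324, 28561/41580, 128/75735, 22/119)
c = (0, 6/13, -9/8, 1)
Ac = (0, 0, 1485/128, 35/44)
Σ b_i: 41/324·1 + 28561/41580·1 + 128/75735·1 + 22/119·1 = 1 ✓
b·c: 28561/41580·6/13 + 128/75735·(-9/8) + 22/119·1 = 1/2 ✓
b·c²: 28561/41580·36/169 + 128/75735·81/64 + 22/119·1 = 1/3 ✓
b·Ac: 128/75735·1485/128 + 22/119·35/44 = 1/6 ✓
b·c³: 28561/41580·216/2197 + 128/75735·(-729/512) + 22/119·1 = 1/4 ✓
b·(c∘Ac): 128/75735·(-13365/1024) + 22/119·35/44 = 1/8 ✓
b·Ac²: 128/75735·4455/832 + 22/119·1379/3432 = 1/12 ✓
b·A²c: 22/119·119/528 = 1/24 ✓; 4 stages ⇒ order 4.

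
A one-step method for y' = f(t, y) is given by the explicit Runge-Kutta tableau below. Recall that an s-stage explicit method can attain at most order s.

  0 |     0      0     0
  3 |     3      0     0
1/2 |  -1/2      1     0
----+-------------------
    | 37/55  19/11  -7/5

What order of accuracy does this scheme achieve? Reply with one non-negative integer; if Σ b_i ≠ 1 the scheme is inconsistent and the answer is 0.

1

b = (37/55, 19/11, -7/5)
c = (0, 3, 1/2)
Ac = (0, 0, 3)
Σ b_i: 37/55·1 + 19/11·1 + (-7/5)·1 = 1 ✓
b·c: 19/11·3 + (-7/5)·1/2 = 493/110 ≠ 1/2 ⇒ order 1.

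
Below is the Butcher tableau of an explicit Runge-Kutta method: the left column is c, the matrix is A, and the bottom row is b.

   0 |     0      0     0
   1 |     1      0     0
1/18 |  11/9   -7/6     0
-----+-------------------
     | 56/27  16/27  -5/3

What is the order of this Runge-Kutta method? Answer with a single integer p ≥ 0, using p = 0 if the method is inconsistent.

2

b = (56/27, 16/27, -5/3)
c = (0, 1, 1/18)
Ac = (0, 0, -7/6)
Σ b_i: 56/27·1 + 16/27·1 + (-5/3)·1 = 1 ✓
b·c: 16/27·1 + (-5/3)·1/18 = 1/2 ✓
b·c²: 16/27·1 + (-5/3)·1/324 = 571/972 ≠ 1/3 ⇒ order 2.
b·Ac: (-5/3)·(-7/6) = 35/18 ≠ 1/6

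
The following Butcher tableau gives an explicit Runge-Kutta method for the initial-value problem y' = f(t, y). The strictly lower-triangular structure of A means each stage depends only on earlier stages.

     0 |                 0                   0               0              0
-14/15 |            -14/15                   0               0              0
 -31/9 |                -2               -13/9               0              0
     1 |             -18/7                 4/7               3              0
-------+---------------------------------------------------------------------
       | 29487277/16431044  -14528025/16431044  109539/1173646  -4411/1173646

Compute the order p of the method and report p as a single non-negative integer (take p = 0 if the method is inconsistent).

3

b = (29487277/16431044, -14528025/16431044, 109539/1173646, -4411/1173646)
c = (0, -14/15, -31/9, 1)
Ac = (0, 0, 182/135, -163/15)
Σ b_i: 29487277/16431044·1 + (-14528025/16431044)·1 + 109539/1173646·1 + (-4411/1173646)·1 = 1 ✓
b·c: (-14528025/16431044)·(-14/15) + 109539/1173646·(-31/9) + (-4411/1173646)·1 = 1/2 ✓
b·c²: (-14528025/16431044)·196/225 + 109539/1173646·961/81 + (-4411/1173646)·1 = 1/3 ✓
b·Ac: 109539/1173646·182/135 + (-4411/1173646)·(-163/15) = 1/6 ✓
b·c³: (-14528025/16431044)·(-2744/3375) + 109539/1173646·(-29791/729) + (-4411/1173646)·1 = -245503102/79221105 ≠ 1/4 ⇒ order 3.
b·(c∘Ac): 109539/1173646·(-5642/1215) + (-4411/1173646)·(-163/15) = -4146523/10562814 ≠ 1/8
b·Ac²: 109539/1173646·(-2548/2025) + (-4411/1173646)·24361/675 = -40098299/158442210 ≠ 1/12
b·A²c: (-4411/1173646)·182/45 = -401401/26407035 ≠ 1/24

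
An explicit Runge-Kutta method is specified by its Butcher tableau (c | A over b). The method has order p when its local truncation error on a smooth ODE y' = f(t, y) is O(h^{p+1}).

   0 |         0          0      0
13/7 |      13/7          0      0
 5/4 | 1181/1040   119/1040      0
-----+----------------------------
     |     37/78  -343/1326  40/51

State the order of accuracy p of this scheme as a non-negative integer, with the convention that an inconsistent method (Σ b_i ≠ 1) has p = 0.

3

b = (37/78, -343/1326, 40/51)
c = (0, 13/7, 5/4)
Ac = (0, 0, 17/80)
Σ b_i: 37/78·1 + (-343/1326)·1 + 40/51·1 = 1 ✓
b·c: (-343/1326)·13/7 + 40/51·5/4 = 1/2 ✓
b·c²: (-343/1326)·169/49 + 40/51·25/16 = 1/3 ✓
b·Ac: 40/51·17/80 = 1/6 ✓; 3 stages ⇒ order 3.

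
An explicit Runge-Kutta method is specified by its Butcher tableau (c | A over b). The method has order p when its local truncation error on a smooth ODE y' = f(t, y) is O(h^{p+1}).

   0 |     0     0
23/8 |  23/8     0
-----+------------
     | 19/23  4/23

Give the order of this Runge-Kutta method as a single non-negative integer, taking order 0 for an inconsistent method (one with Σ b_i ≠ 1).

2

b = (19/23, 4/23)
c = (0, 23/8)
Σ b_i: 19/23·1 + 4/23·1 = 1 ✓
b·c: 4/23·23/8 = 1/2 ✓; 2 stages ⇒ order 2.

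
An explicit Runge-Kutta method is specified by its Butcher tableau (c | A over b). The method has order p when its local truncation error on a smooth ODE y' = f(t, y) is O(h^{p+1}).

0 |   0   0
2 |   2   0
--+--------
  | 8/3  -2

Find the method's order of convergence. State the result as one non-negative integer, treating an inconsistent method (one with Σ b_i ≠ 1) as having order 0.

0

b = (8/3, -2)
c = (0, 2)
Σ b_i: 8/3·1 + (-2)·1 = 2/3 ≠ 1 ⇒ order 0.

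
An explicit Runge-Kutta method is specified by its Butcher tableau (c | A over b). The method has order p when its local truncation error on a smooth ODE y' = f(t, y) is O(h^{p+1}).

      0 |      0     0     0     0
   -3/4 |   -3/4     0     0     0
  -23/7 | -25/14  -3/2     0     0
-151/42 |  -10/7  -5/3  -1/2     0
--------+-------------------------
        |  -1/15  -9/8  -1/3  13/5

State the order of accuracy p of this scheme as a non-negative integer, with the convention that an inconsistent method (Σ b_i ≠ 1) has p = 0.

0

b = (-1/15, -9/8, -1/3, 13/5)
c = (0, -3/4, -23/7, -151/42)
Ac = (0, 0, 9/8, 81/28)
Σ b_i: (-1/15)·1 + (-9/8)·1 + (-1/3)·1 + 13/5·1 = 43/40 ≠ 1 ⇒ order 0.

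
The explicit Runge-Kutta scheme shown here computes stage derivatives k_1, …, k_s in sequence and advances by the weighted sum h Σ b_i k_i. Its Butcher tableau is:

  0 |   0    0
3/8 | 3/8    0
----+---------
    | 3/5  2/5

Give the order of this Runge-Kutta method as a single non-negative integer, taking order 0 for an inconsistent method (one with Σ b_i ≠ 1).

b = (3/5, 2/5)
c = (0, 3/8)
Σ b_i: 3/5·1 + 2/5·1 = 1 ✓
b·c: 2/5·3/8 = 3/20 ≠ 1/2 ⇒ order 1.

1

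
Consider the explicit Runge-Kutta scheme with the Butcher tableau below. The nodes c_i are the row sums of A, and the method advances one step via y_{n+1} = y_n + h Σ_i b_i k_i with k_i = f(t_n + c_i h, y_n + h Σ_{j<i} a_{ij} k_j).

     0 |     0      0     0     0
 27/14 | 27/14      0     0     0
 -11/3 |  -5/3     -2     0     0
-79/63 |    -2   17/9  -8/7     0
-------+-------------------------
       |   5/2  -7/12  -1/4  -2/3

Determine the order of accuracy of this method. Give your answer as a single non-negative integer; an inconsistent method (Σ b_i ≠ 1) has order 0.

b = (5/2, -7/12, -1/4, -2/3)
c = (0, 27/14, -11/3, -79/63)
Ac = (0, 0, -27/7, 47/6)
Σ b_i: 5/2·1 + (-7/12)·1 + (-1/4)·1 + (-2/3)·1 = 1 ✓
b·c: (-7/12)·27/14 + (-1/4)·(-11/3) + (-2/3)·(-79/63) = 949/1512 ≠ 1/2 ⇒ order 1.

1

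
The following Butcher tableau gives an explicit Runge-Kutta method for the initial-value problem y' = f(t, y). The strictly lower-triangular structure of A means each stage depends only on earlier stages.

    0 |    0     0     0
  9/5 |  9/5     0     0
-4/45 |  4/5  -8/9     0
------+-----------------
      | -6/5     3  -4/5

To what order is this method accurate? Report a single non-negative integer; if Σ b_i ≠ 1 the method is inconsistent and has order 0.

1

b = (-6/5, 3, -4/5)
c = (0, 9/5, -4/45)
Ac = (0, 0, -8/5)
Σ b_i: (-6/5)·1 + 3·1 + (-4/5)·1 = 1 ✓
b·c: 3·9/5 + (-4/5)·(-4/45) = 1231/225 ≠ 1/2 ⇒ order 1.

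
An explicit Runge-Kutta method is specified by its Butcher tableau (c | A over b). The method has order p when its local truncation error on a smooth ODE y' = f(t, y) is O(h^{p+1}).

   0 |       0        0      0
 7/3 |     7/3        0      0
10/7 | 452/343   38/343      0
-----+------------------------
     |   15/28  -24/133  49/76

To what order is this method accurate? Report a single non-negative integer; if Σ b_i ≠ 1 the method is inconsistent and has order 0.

b = (15/28, -24/133, 49/76)
c = (0, 7/3, 10/7)
Ac = (0, 0, 38/147)
Σ b_i: 15/28·1 + (-24/133)·1 + 49/76·1 = 1 ✓
b·c: (-24/133)·7/3 + 49/76·10/7 = 1/2 ✓
b·c²: (-24/133)·49/9 + 49/76·100/49 = 1/3 ✓
b·Ac: 49/76·38/147 = 1/6 ✓; 3 stages ⇒ order 3.

3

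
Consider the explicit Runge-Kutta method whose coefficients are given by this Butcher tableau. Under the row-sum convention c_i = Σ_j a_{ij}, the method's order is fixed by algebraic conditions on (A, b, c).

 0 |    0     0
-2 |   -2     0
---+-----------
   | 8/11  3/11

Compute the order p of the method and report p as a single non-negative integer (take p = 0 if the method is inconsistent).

b = (8/11, 3/11)
c = (0, -2)
Σ b_i: 8/11·1 + 3/11·1 = 1 ✓
b·c: 3/11·(-2) = -6/11 ≠ 1/2 ⇒ order 1.

1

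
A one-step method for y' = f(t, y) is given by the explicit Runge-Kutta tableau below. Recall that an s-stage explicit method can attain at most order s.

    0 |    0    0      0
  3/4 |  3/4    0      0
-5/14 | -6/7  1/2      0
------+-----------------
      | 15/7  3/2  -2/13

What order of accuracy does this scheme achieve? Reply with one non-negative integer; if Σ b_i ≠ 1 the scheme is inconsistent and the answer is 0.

b = (15/7, 3/2, -2/13)
c = (0, 3/4, -5/14)
Ac = (0, 0, 3/8)
Σ b_i: 15/7·1 + 3/2·1 + (-2/13)·1 = 635/182 ≠ 1 ⇒ order 0.

0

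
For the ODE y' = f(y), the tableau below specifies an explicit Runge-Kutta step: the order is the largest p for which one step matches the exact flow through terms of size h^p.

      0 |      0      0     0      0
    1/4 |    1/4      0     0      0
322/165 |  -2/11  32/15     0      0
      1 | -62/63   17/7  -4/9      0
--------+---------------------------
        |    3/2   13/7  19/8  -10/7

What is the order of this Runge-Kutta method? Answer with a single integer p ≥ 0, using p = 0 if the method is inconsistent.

0

b = (3/2, 13/7, 19/8, -10/7)
c = (0, 1/4, 322/165, 1)
Ac = (0, 0, 8/15, -10819/41580)
Σ b_i: 3/2·1 + 13/7·1 + 19/8·1 + (-10/7)·1 = 241/56 ≠ 1 ⇒ order 0.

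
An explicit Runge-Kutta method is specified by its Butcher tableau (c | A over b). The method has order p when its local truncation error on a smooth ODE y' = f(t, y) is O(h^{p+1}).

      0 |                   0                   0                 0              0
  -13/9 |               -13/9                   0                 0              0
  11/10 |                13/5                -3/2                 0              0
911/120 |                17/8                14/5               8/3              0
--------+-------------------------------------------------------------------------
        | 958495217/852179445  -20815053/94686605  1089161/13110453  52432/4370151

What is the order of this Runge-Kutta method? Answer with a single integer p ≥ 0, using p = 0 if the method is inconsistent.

3

b = (958495217/852179445, -20815053/94686605, 1089161/13110453, 52432/4370151)
c = (0, -13/9, 11/10, 911/120)
Ac = (0, 0, 13/6, -10/9)
Σ b_i: 958495217/852179445·1 + (-20815053/94686605)·1 + 1089161/13110453·1 + 52432/4370151·1 = 1 ✓
b·c: (-20815053/94686605)·(-13/9) + 1089161/13110453·11/10 + 52432/4370151·911/120 = 1/2 ✓
b·c²: (-20815053/94686605)·169/81 + 1089161/13110453·121/100 + 52432/4370151·829921/14400 = 1/3 ✓
b·Ac: 1089161/13110453·13/6 + 52432/4370151·(-10/9) = 1/6 ✓
b·c³: (-20815053/94686605)·(-2197/729) + 1089161/13110453·1331/1000 + 52432/4370151·756058031/1728000 = 8527436273389/1415928924000 ≠ 1/4 ⇒ order 3.
b·(c∘Ac): 1089161/13110453·143/60 + 52432/4370151·(-911/108) = 228422309/2359881540 ≠ 1/8
b·Ac²: 1089161/13110453·(-169/54) + 52432/4370151·18364/2025 = -891994243/5899703850 ≠ 1/12
b·A²c: 52432/4370151·52/9 = 2726464/39331359 ≠ 1/24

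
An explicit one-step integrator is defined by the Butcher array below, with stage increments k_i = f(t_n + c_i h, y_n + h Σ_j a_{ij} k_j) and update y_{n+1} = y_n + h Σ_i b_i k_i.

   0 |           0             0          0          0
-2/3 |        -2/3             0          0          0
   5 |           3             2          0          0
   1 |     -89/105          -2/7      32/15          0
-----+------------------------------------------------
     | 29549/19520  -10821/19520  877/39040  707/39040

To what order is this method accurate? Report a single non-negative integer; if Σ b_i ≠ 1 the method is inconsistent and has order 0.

b = (29549/19520, -10821/19520, 877/39040, 707/39040)
c = (0, -2/3, 5, 1)
Ac = (0, 0, -4/3, 76/7)
Σ b_i: 29549/19520·1 + (-10821/19520)·1 + 877/39040·1 + 707/39040·1 = 1 ✓
b·c: (-10821/19520)·(-2/3) + 877/39040·5 + 707/39040·1 = 1/2 ✓
b·c²: (-10821/19520)·4/9 + 877/39040·25 + 707/39040·1 = 1/3 ✓
b·Ac: 877/39040·(-4/3) + 707/39040·76/7 = 1/6 ✓
b·c³: (-10821/19520)·(-8/27) + 877/39040·125 + 707/39040·1 = 52535/17568 ≠ 1/4 ⇒ order 3.
b·(c∘Ac): 877/39040·(-20/3) + 707/39040·76/7 = 343/7320 ≠ 1/8
b·Ac²: 877/39040·8/9 + 707/39040·3352/63 = 10799/10980 ≠ 1/12
b·A²c: 707/39040·(-128/45) = -707/13725 ≠ 1/24

3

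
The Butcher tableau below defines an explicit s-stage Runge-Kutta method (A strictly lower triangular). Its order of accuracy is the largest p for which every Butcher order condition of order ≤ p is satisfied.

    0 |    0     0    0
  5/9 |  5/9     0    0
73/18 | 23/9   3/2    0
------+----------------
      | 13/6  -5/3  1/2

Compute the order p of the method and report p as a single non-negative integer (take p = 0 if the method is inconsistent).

b = (13/6, -5/3, 1/2)
c = (0, 5/9, 73/18)
Ac = (0, 0, 5/6)
Σ b_i: 13/6·1 + (-5/3)·1 + 1/2·1 = 1 ✓
b·c: (-5/3)·5/9 + 1/2·73/18 = 119/108 ≠ 1/2 ⇒ order 1.

1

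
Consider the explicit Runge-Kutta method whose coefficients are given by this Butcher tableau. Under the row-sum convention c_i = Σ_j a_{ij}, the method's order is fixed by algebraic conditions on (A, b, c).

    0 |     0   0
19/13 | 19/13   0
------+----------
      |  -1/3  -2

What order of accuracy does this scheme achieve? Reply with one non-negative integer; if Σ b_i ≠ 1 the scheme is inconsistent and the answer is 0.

0

b = (-1/3, -2)
c = (0, 19/13)
Σ b_i: (-1/3)·1 + (-2)·1 = -7/3 ≠ 1 ⇒ order 0.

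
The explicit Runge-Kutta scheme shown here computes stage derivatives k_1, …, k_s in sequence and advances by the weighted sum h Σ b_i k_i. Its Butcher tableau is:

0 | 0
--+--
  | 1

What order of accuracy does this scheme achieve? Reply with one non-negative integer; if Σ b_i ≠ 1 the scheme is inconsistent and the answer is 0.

1

b = (1)
c = (0)
Σ b_i: 1·1 = 1 ✓; 1 stage ⇒ order 1.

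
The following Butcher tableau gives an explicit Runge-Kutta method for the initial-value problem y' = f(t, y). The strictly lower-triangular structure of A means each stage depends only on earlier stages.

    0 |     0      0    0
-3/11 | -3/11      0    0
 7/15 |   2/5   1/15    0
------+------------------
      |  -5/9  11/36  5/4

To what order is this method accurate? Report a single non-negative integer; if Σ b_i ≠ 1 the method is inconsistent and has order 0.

b = (-5/9, 11/36, 5/4)
c = (0, -3/11, 7/15)
Ac = (0, 0, -1/55)
Σ b_i: (-5/9)·1 + 11/36·1 + 5/4·1 = 1 ✓
b·c: 11/36·(-3/11) + 5/4·7/15 = 1/2 ✓
b·c²: 11/36·9/121 + 5/4·49/225 = 146/495 ≠ 1/3 ⇒ order 2.
b·Ac: 5/4·(-1/55) = -1/44 ≠ 1/6

2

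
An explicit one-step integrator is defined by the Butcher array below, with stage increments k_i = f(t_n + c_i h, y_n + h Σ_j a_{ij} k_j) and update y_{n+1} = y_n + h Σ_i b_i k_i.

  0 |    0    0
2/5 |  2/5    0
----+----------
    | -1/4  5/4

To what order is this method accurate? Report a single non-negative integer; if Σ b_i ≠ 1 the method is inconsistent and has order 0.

2

b = (-1/4, 5/4)
c = (0, 2/5)
Σ b_i: (-1/4)·1 + 5/4·1 = 1 ✓
b·c: 5/4·2/5 = 1/2 ✓; 2 stages ⇒ order 2.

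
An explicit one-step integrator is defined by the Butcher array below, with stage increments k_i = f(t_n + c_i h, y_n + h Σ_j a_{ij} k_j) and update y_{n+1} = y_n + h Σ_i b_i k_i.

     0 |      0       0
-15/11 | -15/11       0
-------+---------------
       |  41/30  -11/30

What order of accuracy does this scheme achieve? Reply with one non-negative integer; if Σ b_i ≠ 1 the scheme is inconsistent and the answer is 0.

2

b = (41/30, -11/30)
c = (0, -15/11)
Σ b_i: 41/30·1 + (-11/30)·1 = 1 ✓
b·c: (-11/30)·(-15/11) = 1/2 ✓; 2 stages ⇒ order 2.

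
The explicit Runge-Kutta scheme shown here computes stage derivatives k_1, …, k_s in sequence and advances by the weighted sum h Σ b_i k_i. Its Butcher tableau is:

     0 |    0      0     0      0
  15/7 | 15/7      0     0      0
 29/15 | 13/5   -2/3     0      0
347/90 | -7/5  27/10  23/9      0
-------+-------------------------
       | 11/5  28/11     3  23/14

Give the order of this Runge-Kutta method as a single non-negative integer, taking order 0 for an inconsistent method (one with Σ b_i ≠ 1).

0

b = (11/5, 28/11, 3, 23/14)
c = (0, 15/7, 29/15, 347/90)
Ac = (0, 0, -10/7, 20273/1890)
Σ b_i: 11/5·1 + 28/11·1 + 3·1 + 23/14·1 = 7229/770 ≠ 1 ⇒ order 0.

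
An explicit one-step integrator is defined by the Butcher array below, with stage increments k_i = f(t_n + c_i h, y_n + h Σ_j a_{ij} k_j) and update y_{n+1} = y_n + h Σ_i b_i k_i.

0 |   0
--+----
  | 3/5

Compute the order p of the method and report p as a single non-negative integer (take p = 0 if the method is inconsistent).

b = (3/5)
c = (0)
Σ b_i: 3/5·1 = 3/5 ≠ 1 ⇒ order 0.

0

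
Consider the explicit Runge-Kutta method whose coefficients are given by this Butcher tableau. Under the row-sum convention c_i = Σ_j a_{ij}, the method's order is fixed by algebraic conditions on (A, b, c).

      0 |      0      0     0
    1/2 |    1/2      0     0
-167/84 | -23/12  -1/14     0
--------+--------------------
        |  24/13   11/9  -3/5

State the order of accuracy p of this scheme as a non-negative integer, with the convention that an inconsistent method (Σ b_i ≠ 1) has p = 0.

b = (24/13, 11/9, -3/5)
c = (0, 1/2, -167/84)
Ac = (0, 0, -1/28)
Σ b_i: 24/13·1 + 11/9·1 + (-3/5)·1 = 1444/585 ≠ 1 ⇒ order 0.

0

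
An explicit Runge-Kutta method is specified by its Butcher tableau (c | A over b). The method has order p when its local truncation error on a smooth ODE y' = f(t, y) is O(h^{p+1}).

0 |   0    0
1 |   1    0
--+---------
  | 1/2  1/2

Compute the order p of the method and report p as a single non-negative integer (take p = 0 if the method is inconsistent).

b = (1/2, 1/2)
c = (0, 1)
Σ b_i: 1/2·1 + 1/2·1 = 1 ✓
b·c: 1/2·1 = 1/2 ✓; 2 stages ⇒ order 2.

2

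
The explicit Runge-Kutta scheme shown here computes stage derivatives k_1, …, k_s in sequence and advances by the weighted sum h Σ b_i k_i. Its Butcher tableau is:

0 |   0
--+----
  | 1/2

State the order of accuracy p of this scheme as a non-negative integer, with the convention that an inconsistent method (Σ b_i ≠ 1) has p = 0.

b = (1/2)
c = (0)
Σ b_i: 1/2·1 = 1/2 ≠ 1 ⇒ order 0.

0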